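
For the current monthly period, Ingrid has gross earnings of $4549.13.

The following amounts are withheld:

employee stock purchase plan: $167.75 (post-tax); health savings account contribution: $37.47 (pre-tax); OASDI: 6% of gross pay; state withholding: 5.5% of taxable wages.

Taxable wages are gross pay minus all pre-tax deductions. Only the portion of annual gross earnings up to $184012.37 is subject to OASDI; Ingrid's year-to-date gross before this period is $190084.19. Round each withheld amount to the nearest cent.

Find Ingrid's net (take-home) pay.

$4095.77

Health savings account contribution: $37.47
Taxable wages = $4549.13 − $37.47 = $4511.66
State withholding: $4511.66 × 0.055 = $248.14
OASDI: annual cap $184012.37 already reached (YTD $190084.19), so $0.00
Employee stock purchase plan: $167.75
Total deductions = $37.47 + $248.14 + $0.00 + $167.75 = $453.36
Net pay = $4549.13 − $453.36 = $4095.77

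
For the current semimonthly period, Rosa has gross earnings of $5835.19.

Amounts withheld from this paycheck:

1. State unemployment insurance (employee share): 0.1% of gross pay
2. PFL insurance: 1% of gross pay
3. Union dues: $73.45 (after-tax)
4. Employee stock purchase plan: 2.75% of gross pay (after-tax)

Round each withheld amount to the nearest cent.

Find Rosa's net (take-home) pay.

State unemployment insurance (employee share): $5835.19 × 0.001 = $5.84
PFL insurance: $5835.19 × 0.01 = $58.35
Union dues: $73.45
Employee stock purchase plan: $5835.19 × 0.0275 = $160.47
Total deductions = $5.84 + $58.35 + $73.45 + $160.47 = $298.11
Net pay = $5835.19 − $298.11 = $5537.08

$5537.08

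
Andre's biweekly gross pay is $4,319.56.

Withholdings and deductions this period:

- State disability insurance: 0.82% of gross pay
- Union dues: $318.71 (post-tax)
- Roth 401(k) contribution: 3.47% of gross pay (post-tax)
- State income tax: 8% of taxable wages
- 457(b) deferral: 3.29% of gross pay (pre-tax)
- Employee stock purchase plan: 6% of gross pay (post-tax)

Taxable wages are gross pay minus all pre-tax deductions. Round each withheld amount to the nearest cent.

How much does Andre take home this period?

457(b) deferral: $4,319.56 × 0.0329 = $142.11
Taxable wages = $4,319.56 − $142.11 = $4,177.45
State income tax: $4,177.45 × 0.08 = $334.20
State disability insurance: $4,319.56 × 0.0082 = $35.42
Employee stock purchase plan: $4,319.56 × 0.06 = $259.17
Union dues: $318.71
Roth 401(k) contribution: $4,319.56 × 0.0347 = $149.89
Total deductions = $142.11 + $334.20 + $35.42 + $259.17 + $318.71 + $149.89 = $1,239.50
Net pay = $4,319.56 − $1,239.50 = $3,080.06

$3,080.06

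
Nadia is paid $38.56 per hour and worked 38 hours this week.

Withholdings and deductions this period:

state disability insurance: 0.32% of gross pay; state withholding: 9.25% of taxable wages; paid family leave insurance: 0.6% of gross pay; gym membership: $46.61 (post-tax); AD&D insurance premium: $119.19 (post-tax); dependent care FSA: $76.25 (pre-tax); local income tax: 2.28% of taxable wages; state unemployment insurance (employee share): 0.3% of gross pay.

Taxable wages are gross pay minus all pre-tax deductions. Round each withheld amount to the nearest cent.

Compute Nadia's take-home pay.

$1045.19

Gross pay: 38 × $38.56 = $1465.28
Dependent care FSA: $76.25
Taxable wages = $1465.28 − $76.25 = $1389.03
Local income tax: $1389.03 × 0.0228 = $31.67
State withholding: $1389.03 × 0.0925 = $128.49
State disability insurance: $1465.28 × 0.0032 = $4.69
State unemployment insurance (employee share): $1465.28 × 0.003 = $4.40
Paid family leave insurance: $1465.28 × 0.006 = $8.79
AD&D insurance premium: $119.19
Gym membership: $46.61
Total deductions = $76.25 + $31.67 + $128.49 + $4.69 + $4.40 + $8.79 + $119.19 + $46.61 = $420.09
Net pay = $1465.28 − $420.09 = $1045.19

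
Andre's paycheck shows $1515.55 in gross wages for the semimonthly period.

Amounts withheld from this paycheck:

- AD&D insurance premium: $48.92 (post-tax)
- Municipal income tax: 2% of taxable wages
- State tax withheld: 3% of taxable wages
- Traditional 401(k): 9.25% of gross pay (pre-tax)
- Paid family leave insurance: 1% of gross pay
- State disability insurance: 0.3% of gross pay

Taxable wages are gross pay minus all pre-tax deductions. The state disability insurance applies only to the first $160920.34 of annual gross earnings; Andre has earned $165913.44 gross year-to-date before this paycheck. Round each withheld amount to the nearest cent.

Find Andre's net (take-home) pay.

$1242.51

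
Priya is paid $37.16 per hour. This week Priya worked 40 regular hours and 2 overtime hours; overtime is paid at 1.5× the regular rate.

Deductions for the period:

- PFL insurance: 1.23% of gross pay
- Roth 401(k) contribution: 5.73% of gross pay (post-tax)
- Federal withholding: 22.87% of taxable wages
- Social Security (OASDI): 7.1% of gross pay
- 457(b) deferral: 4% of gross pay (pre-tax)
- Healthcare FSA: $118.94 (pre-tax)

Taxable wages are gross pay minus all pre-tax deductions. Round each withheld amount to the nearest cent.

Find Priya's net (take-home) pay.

$866.74

Regular pay: 40 × $37.16 = $1,486.40
Overtime pay: 2 × $37.16 × 1.5 = $111.48
Gross pay = $1,486.40 + $111.48 = $1,597.88
457(b) deferral: $1,597.88 × 0.04 = $63.92
Healthcare FSA: $118.94
Pre-tax total = $63.92 + $118.94 = $182.86
Taxable wages = $1,597.88 − $182.86 = $1,415.02
Federal withholding: $1,415.02 × 0.2287 = $323.62
Social Security (OASDI): $1,597.88 × 0.071 = $113.45
PFL insurance: $1,597.88 × 0.0123 = $19.65
Roth 401(k) contribution: $1,597.88 × 0.0573 = $91.56
Total deductions = $63.92 + $118.94 + $323.62 + $113.45 + $19.65 + $91.56 = $731.14
Net pay = $1,597.88 − $731.14 = $866.74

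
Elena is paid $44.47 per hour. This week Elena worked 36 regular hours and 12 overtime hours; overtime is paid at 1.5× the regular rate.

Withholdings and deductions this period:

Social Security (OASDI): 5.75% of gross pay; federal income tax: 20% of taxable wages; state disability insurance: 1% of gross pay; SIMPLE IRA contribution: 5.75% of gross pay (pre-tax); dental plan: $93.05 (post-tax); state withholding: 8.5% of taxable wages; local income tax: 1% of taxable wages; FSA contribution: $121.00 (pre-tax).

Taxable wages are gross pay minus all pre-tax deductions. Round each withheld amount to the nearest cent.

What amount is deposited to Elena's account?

Regular pay: 36 × $44.47 = $1600.92
Overtime pay: 12 × $44.47 × 1.5 = $800.46
Gross pay = $1600.92 + $800.46 = $2401.38
SIMPLE IRA contribution: $2401.38 × 0.0575 = $138.08
FSA contribution: $121.00
Pre-tax total = $138.08 + $121.00 = $259.08
Taxable wages = $2401.38 − $259.08 = $2142.30
Federal income tax: $2142.30 × 0.2 = $428.46
Local income tax: $2142.30 × 0.01 = $21.42
State withholding: $2142.30 × 0.085 = $182.10
Social Security (OASDI): $2401.38 × 0.0575 = $138.08
State disability insurance: $2401.38 × 0.01 = $24.01
Dental plan: $93.05
Total deductions = $138.08 + $121.00 + $428.46 + $21.42 + $182.10 + $138.08 + $24.01 + $93.05 = $1146.20
Net pay = $2401.38 − $1146.20 = $1255.18

$1255.18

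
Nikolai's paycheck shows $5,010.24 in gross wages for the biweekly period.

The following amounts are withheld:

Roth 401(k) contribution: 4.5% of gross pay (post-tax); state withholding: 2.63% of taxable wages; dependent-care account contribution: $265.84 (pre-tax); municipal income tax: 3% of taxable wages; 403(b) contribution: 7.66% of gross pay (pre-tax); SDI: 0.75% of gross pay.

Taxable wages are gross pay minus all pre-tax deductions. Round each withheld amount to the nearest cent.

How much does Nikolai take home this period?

$3,852.08

Dependent-care account contribution: $265.84
403(b) contribution: $5,010.24 × 0.0766 = $383.78
Pre-tax total = $265.84 + $383.78 = $649.62
Taxable wages = $5,010.24 − $649.62 = $4,360.62
State withholding: $4,360.62 × 0.0263 = $114.68
Municipal income tax: $4,360.62 × 0.03 = $130.82
SDI: $5,010.24 × 0.0075 = $37.58
Roth 401(k) contribution: $5,010.24 × 0.045 = $225.46
Total deductions = $265.84 + $383.78 + $114.68 + $130.82 + $37.58 + $225.46 = $1,158.16
Net pay = $5,010.24 − $1,158.16 = $3,852.08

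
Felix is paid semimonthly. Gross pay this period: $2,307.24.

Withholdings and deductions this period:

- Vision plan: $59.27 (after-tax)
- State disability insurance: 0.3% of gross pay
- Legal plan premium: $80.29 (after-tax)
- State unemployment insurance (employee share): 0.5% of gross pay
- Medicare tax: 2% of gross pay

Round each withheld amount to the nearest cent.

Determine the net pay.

State unemployment insurance (employee share): $2,307.24 × 0.005 = $11.54
State disability insurance: $2,307.24 × 0.003 = $6.92
Medicare tax: $2,307.24 × 0.02 = $46.14
Legal plan premium: $80.29
Vision plan: $59.27
Total deductions = $11.54 + $6.92 + $46.14 + $80.29 + $59.27 = $204.16
Net pay = $2,307.24 − $204.16 = $2,103.08

$2,103.08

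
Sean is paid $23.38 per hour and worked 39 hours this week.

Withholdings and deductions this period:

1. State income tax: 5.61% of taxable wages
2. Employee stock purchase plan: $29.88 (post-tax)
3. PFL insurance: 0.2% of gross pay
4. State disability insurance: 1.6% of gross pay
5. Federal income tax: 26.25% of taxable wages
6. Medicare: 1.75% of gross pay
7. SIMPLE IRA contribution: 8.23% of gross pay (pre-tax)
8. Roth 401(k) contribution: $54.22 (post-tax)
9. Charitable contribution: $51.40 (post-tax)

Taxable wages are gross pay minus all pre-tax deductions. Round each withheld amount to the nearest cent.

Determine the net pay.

$402.32

Gross pay: 39 × $23.38 = $911.82
SIMPLE IRA contribution: $911.82 × 0.0823 = $75.04
Taxable wages = $911.82 − $75.04 = $836.78
State income tax: $836.78 × 0.0561 = $46.94
Federal income tax: $836.78 × 0.2625 = $219.65
Medicare: $911.82 × 0.0175 = $15.96
PFL insurance: $911.82 × 0.002 = $1.82
State disability insurance: $911.82 × 0.016 = $14.59
Charitable contribution: $51.40
Employee stock purchase plan: $29.88
Roth 401(k) contribution: $54.22
Total deductions = $75.04 + $46.94 + $219.65 + $15.96 + $1.82 + $14.59 + $51.40 + $29.88 + $54.22 = $509.50
Net pay = $911.82 − $509.50 = $402.32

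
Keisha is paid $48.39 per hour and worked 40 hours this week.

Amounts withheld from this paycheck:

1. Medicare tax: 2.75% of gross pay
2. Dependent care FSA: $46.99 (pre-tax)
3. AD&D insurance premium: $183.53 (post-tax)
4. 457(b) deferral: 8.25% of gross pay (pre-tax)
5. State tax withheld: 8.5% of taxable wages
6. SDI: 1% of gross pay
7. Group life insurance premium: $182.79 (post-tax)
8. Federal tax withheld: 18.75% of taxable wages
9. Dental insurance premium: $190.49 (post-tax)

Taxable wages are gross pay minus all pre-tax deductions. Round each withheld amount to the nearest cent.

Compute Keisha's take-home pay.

$628.39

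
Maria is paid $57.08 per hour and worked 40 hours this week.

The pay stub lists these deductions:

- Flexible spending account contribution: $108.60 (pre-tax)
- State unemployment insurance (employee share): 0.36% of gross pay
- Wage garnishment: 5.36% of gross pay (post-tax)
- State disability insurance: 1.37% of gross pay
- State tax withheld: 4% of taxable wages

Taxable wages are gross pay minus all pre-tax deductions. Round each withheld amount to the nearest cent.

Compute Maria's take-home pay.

Gross pay: 40 × $57.08 = $2283.20
Flexible spending account contribution: $108.60
Taxable wages = $2283.20 − $108.60 = $2174.60
State tax withheld: $2174.60 × 0.04 = $86.98
State disability insurance: $2283.20 × 0.0137 = $31.28
State unemployment insurance (employee share): $2283.20 × 0.0036 = $8.22
Wage garnishment: $2283.20 × 0.0536 = $122.38
Total deductions = $108.60 + $86.98 + $31.28 + $8.22 + $122.38 = $357.46
Net pay = $2283.20 − $357.46 = $1925.74

$1925.74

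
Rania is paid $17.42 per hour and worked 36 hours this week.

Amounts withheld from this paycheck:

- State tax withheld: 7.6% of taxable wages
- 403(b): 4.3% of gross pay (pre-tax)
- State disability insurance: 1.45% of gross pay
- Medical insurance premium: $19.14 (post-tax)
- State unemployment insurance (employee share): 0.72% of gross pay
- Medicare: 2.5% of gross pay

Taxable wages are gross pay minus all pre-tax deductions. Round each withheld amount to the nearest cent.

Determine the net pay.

$506.11

Gross pay: 36 × $17.42 = $627.12
403(b): $627.12 × 0.043 = $26.97
Taxable wages = $627.12 − $26.97 = $600.15
State tax withheld: $600.15 × 0.076 = $45.61
State disability insurance: $627.12 × 0.0145 = $9.09
Medicare: $627.12 × 0.025 = $15.68
State unemployment insurance (employee share): $627.12 × 0.0072 = $4.52
Medical insurance premium: $19.14
Total deductions = $26.97 + $45.61 + $9.09 + $15.68 + $4.52 + $19.14 = $121.01
Net pay = $627.12 − $121.01 = $506.11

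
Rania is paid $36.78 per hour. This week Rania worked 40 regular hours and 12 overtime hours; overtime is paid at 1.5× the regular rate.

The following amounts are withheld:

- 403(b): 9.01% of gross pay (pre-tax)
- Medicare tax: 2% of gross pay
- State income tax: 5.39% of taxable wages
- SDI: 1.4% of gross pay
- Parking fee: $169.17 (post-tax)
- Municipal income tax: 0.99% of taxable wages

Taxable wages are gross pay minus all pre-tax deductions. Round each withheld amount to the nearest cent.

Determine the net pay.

$1575.50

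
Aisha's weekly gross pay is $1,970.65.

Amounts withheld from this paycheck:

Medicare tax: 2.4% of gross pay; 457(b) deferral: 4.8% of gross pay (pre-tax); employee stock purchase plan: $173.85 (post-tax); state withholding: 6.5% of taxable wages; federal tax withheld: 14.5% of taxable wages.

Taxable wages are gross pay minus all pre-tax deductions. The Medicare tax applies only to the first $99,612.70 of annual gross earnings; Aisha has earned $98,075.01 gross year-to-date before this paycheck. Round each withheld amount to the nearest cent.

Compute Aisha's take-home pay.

457(b) deferral: $1,970.65 × 0.048 = $94.59
Taxable wages = $1,970.65 − $94.59 = $1,876.06
State withholding: $1,876.06 × 0.065 = $121.94
Federal tax withheld: $1,876.06 × 0.145 = $272.03
Medicare tax: only $99,612.70 − $98,075.01 = $1,537.69 of this check is subject → $1,537.69 × 0.024 = $36.90
Employee stock purchase plan: $173.85
Total deductions = $94.59 + $121.94 + $272.03 + $36.90 + $173.85 = $699.31
Net pay = $1,970.65 − $699.31 = $1,271.34

$1,271.34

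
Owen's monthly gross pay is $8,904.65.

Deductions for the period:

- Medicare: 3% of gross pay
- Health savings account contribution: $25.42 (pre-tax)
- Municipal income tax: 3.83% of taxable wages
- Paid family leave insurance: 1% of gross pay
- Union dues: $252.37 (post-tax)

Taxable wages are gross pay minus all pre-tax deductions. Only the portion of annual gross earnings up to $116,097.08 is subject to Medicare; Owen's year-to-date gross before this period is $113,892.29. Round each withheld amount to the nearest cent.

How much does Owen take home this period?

Health savings account contribution: $25.42
Taxable wages = $8,904.65 − $25.42 = $8,879.23
Municipal income tax: $8,879.23 × 0.0383 = $340.07
Medicare: only $116,097.08 − $113,892.29 = $2,204.79 of this check is subject → $2,204.79 × 0.03 = $66.14
Paid family leave insurance: $8,904.65 × 0.01 = $89.05
Union dues: $252.37
Total deductions = $25.42 + $340.07 + $66.14 + $89.05 + $252.37 = $773.05
Net pay = $8,904.65 − $773.05 = $8,131.60

$8,131.60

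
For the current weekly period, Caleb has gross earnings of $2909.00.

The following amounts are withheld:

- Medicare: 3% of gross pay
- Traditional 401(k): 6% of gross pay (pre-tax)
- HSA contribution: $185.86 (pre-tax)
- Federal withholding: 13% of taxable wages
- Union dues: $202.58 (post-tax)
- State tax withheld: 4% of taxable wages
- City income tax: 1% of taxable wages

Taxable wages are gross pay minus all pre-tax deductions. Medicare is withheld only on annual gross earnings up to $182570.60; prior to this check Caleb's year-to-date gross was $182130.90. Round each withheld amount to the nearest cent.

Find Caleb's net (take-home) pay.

$1874.08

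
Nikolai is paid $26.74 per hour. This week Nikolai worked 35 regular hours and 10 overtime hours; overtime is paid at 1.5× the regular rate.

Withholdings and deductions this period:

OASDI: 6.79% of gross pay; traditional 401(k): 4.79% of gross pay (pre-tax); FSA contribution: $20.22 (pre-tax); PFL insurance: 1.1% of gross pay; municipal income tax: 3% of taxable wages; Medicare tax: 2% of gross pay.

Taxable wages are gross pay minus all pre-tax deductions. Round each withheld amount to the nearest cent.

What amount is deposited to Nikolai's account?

Regular pay: 35 × $26.74 = $935.90
Overtime pay: 10 × $26.74 × 1.5 = $401.10
Gross pay = $935.90 + $401.10 = $1,337.00
FSA contribution: $20.22
Traditional 401(k): $1,337.00 × 0.0479 = $64.04
Pre-tax total = $20.22 + $64.04 = $84.26
Taxable wages = $1,337.00 − $84.26 = $1,252.74
Municipal income tax: $1,252.74 × 0.03 = $37.58
Medicare tax: $1,337.00 × 0.02 = $26.74
PFL insurance: $1,337.00 × 0.011 = $14.71
OASDI: $1,337.00 × 0.0679 = $90.78
Total deductions = $20.22 + $64.04 + $37.58 + $26.74 + $14.71 + $90.78 = $254.07
Net pay = $1,337.00 − $254.07 = $1,082.93

$1,082.93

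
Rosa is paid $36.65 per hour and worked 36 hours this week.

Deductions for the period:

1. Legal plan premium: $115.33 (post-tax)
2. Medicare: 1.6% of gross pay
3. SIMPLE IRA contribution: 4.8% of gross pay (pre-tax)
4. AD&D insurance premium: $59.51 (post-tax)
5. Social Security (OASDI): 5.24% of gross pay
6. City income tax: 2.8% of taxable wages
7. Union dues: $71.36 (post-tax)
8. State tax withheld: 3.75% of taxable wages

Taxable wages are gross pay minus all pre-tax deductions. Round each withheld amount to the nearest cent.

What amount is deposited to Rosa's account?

Gross pay: 36 × $36.65 = $1,319.40
SIMPLE IRA contribution: $1,319.40 × 0.048 = $63.33
Taxable wages = $1,319.40 − $63.33 = $1,256.07
City income tax: $1,256.07 × 0.028 = $35.17
State tax withheld: $1,256.07 × 0.0375 = $47.10
Medicare: $1,319.40 × 0.016 = $21.11
Social Security (OASDI): $1,319.40 × 0.0524 = $69.14
AD&D insurance premium: $59.51
Legal plan premium: $115.33
Union dues: $71.36
Total deductions = $63.33 + $35.17 + $47.10 + $21.11 + $69.14 + $59.51 + $115.33 + $71.36 = $482.05
Net pay = $1,319.40 − $482.05 = $837.35

$837.35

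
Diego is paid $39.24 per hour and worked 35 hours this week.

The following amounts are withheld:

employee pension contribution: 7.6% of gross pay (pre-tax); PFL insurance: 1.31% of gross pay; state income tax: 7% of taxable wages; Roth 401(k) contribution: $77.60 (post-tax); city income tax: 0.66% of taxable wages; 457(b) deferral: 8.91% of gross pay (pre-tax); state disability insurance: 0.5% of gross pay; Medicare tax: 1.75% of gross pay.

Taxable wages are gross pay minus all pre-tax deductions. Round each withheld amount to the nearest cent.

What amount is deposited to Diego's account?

$932.32

Gross pay: 35 × $39.24 = $1,373.40
457(b) deferral: $1,373.40 × 0.0891 = $122.37
Employee pension contribution: $1,373.40 × 0.076 = $104.38
Pre-tax total = $122.37 + $104.38 = $226.75
Taxable wages = $1,373.40 − $226.75 = $1,146.65
City income tax: $1,146.65 × 0.0066 = $7.57
State income tax: $1,146.65 × 0.07 = $80.27
State disability insurance: $1,373.40 × 0.005 = $6.87
Medicare tax: $1,373.40 × 0.0175 = $24.03
PFL insurance: $1,373.40 × 0.0131 = $17.99
Roth 401(k) contribution: $77.60
Total deductions = $122.37 + $104.38 + $7.57 + $80.27 + $6.87 + $24.03 + $17.99 + $77.60 = $441.08
Net pay = $1,373.40 − $441.08 = $932.32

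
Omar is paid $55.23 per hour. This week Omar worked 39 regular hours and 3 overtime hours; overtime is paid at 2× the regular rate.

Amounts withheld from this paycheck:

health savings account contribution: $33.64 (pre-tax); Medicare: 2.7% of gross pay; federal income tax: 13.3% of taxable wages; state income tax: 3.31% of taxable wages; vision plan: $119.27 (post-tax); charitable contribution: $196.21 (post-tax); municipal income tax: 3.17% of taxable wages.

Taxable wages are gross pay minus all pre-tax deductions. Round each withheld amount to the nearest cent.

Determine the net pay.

Regular pay: 39 × $55.23 = $2,153.97
Overtime pay: 3 × $55.23 × 2 = $331.38
Gross pay = $2,153.97 + $331.38 = $2,485.35
Health savings account contribution: $33.64
Taxable wages = $2,485.35 − $33.64 = $2,451.71
Federal income tax: $2,451.71 × 0.133 = $326.08
Municipal income tax: $2,451.71 × 0.0317 = $77.72
State income tax: $2,451.71 × 0.0331 = $81.15
Medicare: $2,485.35 × 0.027 = $67.10
Vision plan: $119.27
Charitable contribution: $196.21
Total deductions = $33.64 + $326.08 + $77.72 + $81.15 + $67.10 + $119.27 + $196.21 = $901.17
Net pay = $2,485.35 − $901.17 = $1,584.18

$1,584.18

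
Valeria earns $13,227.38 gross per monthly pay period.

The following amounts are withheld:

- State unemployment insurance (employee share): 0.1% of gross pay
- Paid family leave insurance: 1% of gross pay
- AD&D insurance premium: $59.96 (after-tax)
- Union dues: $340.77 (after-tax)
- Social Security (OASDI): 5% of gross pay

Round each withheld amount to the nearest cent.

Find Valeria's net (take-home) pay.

Social Security (OASDI): $13,227.38 × 0.05 = $661.37
Paid family leave insurance: $13,227.38 × 0.01 = $132.27
State unemployment insurance (employee share): $13,227.38 × 0.001 = $13.23
AD&D insurance premium: $59.96
Union dues: $340.77
Total deductions = $661.37 + $132.27 + $13.23 + $59.96 + $340.77 = $1,207.60
Net pay = $13,227.38 − $1,207.60 = $12,019.78

$12,019.78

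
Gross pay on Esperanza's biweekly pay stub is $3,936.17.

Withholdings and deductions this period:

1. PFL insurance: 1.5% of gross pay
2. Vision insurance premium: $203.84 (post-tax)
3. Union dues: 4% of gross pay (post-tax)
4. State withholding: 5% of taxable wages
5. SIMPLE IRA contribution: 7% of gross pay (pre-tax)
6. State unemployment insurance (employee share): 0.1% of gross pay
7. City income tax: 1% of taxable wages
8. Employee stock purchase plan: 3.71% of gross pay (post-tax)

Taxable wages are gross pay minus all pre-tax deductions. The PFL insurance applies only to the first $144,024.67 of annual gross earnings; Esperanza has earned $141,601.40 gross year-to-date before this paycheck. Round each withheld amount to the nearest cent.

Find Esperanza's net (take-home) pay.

SIMPLE IRA contribution: $3,936.17 × 0.07 = $275.53
Taxable wages = $3,936.17 − $275.53 = $3,660.64
City income tax: $3,660.64 × 0.01 = $36.61
State withholding: $3,660.64 × 0.05 = $183.03
State unemployment insurance (employee share): $3,936.17 × 0.001 = $3.94
PFL insurance: only $144,024.67 − $141,601.40 = $2,423.27 of this check is subject → $2,423.27 × 0.015 = $36.35
Employee stock purchase plan: $3,936.17 × 0.0371 = $146.03
Union dues: $3,936.17 × 0.04 = $157.45
Vision insurance premium: $203.84
Total deductions = $275.53 + $36.61 + $183.03 + $3.94 + $36.35 + $146.03 + $157.45 + $203.84 = $1,042.78
Net pay = $3,936.17 − $1,042.78 = $2,893.39

$2,893.39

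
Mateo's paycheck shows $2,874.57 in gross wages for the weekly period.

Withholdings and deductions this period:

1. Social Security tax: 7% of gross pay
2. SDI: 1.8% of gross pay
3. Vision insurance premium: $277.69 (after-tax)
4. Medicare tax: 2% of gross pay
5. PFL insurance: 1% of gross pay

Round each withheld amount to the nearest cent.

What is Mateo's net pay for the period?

Social Security tax: $2,874.57 × 0.07 = $201.22
PFL insurance: $2,874.57 × 0.01 = $28.75
Medicare tax: $2,874.57 × 0.02 = $57.49
SDI: $2,874.57 × 0.018 = $51.74
Vision insurance premium: $277.69
Total deductions = $201.22 + $28.75 + $57.49 + $51.74 + $277.69 = $616.89
Net pay = $2,874.57 − $616.89 = $2,257.68

$2,257.68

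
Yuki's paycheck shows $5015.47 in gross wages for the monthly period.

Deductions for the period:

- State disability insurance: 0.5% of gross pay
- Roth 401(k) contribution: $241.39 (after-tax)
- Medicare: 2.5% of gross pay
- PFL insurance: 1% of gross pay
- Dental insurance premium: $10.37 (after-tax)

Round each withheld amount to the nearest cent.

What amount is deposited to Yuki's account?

State disability insurance: $5015.47 × 0.005 = $25.08
PFL insurance: $5015.47 × 0.01 = $50.15
Medicare: $5015.47 × 0.025 = $125.39
Roth 401(k) contribution: $241.39
Dental insurance premium: $10.37
Total deductions = $25.08 + $50.15 + $125.39 + $241.39 + $10.37 = $452.38
Net pay = $5015.47 − $452.38 = $4563.09

$4563.09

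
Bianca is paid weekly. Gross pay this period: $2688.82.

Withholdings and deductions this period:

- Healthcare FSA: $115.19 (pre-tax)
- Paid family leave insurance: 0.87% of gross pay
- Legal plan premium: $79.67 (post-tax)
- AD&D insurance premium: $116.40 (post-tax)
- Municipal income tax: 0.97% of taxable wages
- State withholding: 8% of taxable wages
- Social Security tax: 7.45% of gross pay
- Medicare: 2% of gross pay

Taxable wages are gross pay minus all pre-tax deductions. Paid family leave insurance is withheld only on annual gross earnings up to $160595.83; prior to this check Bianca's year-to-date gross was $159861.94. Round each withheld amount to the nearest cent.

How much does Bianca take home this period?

$1886.23

Healthcare FSA: $115.19
Taxable wages = $2688.82 − $115.19 = $2573.63
Municipal income tax: $2573.63 × 0.0097 = $24.96
State withholding: $2573.63 × 0.08 = $205.89
Social Security tax: $2688.82 × 0.0745 = $200.32
Paid family leave insurance: only $160595.83 − $159861.94 = $733.89 of this check is subject → $733.89 × 0.0087 = $6.38
Medicare: $2688.82 × 0.02 = $53.78
Legal plan premium: $79.67
AD&D insurance premium: $116.40
Total deductions = $115.19 + $24.96 + $205.89 + $200.32 + $6.38 + $53.78 + $79.67 + $116.40 = $802.59
Net pay = $2688.82 − $802.59 = $1886.23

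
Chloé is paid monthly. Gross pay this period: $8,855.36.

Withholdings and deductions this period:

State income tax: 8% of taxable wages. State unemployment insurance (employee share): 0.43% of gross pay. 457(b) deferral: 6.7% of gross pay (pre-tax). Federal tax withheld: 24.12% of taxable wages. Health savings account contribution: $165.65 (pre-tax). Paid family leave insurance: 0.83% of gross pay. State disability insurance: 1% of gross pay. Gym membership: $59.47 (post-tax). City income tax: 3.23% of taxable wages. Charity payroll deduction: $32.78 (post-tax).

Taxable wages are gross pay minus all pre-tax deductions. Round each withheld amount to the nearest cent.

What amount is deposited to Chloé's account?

Health savings account contribution: $165.65
457(b) deferral: $8,855.36 × 0.067 = $593.31
Pre-tax total = $165.65 + $593.31 = $758.96
Taxable wages = $8,855.36 − $758.96 = $8,096.40
Federal tax withheld: $8,096.40 × 0.2412 = $1,952.85
State income tax: $8,096.40 × 0.08 = $647.71
City income tax: $8,096.40 × 0.0323 = $261.51
State unemployment insurance (employee share): $8,855.36 × 0.0043 = $38.08
Paid family leave insurance: $8,855.36 × 0.0083 = $73.50
State disability insurance: $8,855.36 × 0.01 = $88.55
Charity payroll deduction: $32.78
Gym membership: $59.47
Total deductions = $165.65 + $593.31 + $1,952.85 + $647.71 + $261.51 + $38.08 + $73.50 + $88.55 + $32.78 + $59.47 = $3,913.41
Net pay = $8,855.36 − $3,913.41 = $4,941.95

$4,941.95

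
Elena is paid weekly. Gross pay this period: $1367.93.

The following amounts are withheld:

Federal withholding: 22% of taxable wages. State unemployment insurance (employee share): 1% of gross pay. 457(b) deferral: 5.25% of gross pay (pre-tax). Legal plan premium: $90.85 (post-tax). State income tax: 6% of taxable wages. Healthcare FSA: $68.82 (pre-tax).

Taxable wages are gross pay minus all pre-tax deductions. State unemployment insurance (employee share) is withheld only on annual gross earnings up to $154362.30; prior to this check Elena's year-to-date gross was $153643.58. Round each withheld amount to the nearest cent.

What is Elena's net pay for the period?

$785.61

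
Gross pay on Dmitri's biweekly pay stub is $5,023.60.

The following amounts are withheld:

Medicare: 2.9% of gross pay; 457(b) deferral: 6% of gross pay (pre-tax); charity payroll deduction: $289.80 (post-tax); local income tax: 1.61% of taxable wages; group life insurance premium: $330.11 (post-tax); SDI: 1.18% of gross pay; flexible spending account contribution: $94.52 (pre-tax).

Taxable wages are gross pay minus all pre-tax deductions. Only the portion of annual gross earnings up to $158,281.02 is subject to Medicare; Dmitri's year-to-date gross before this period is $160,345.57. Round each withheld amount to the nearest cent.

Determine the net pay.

$3,873.96

457(b) deferral: $5,023.60 × 0.06 = $301.42
Flexible spending account contribution: $94.52
Pre-tax total = $301.42 + $94.52 = $395.94
Taxable wages = $5,023.60 − $395.94 = $4,627.66
Local income tax: $4,627.66 × 0.0161 = $74.51
SDI: $5,023.60 × 0.0118 = $59.28
Medicare: annual cap $158,281.02 already reached (YTD $160,345.57), so $0.00
Charity payroll deduction: $289.80
Group life insurance premium: $330.11
Total deductions = $301.42 + $94.52 + $74.51 + $59.28 + $0.00 + $289.80 + $330.11 = $1,149.64
Net pay = $5,023.60 − $1,149.64 = $3,873.96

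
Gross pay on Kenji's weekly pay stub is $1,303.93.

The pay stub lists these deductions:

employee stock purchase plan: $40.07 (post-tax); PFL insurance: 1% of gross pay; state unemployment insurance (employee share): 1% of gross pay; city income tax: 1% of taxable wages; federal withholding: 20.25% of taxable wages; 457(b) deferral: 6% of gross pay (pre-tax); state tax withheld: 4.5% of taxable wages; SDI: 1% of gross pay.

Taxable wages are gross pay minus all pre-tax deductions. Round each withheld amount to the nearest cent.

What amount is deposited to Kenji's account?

457(b) deferral: $1,303.93 × 0.06 = $78.24
Taxable wages = $1,303.93 − $78.24 = $1,225.69
State tax withheld: $1,225.69 × 0.045 = $55.16
City income tax: $1,225.69 × 0.01 = $12.26
Federal withholding: $1,225.69 × 0.2025 = $248.20
PFL insurance: $1,303.93 × 0.01 = $13.04
SDI: $1,303.93 × 0.01 = $13.04
State unemployment insurance (employee share): $1,303.93 × 0.01 = $13.04
Employee stock purchase plan: $40.07
Total deductions = $78.24 + $55.16 + $12.26 + $248.20 + $13.04 + $13.04 + $13.04 + $40.07 = $473.05
Net pay = $1,303.93 − $473.05 = $830.88

$830.88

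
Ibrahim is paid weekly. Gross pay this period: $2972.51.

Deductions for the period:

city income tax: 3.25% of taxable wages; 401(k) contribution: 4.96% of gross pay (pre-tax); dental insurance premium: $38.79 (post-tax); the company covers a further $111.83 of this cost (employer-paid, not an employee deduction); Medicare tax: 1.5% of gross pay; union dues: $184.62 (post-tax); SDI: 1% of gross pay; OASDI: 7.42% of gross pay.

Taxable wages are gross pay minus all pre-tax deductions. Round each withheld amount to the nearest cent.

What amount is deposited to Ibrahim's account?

401(k) contribution: $2972.51 × 0.0496 = $147.44
Taxable wages = $2972.51 − $147.44 = $2825.07
City income tax: $2825.07 × 0.0325 = $91.81
Medicare tax: $2972.51 × 0.015 = $44.59
OASDI: $2972.51 × 0.0742 = $220.56
SDI: $2972.51 × 0.01 = $29.73
Union dues: $184.62
Dental insurance premium: $38.79
(Employer's $111.83 toward dental insurance premium is not withheld from the employee.)
Total deductions = $147.44 + $91.81 + $44.59 + $220.56 + $29.73 + $184.62 + $38.79 = $757.54
Net pay = $2972.51 − $757.54 = $2214.97

$2214.97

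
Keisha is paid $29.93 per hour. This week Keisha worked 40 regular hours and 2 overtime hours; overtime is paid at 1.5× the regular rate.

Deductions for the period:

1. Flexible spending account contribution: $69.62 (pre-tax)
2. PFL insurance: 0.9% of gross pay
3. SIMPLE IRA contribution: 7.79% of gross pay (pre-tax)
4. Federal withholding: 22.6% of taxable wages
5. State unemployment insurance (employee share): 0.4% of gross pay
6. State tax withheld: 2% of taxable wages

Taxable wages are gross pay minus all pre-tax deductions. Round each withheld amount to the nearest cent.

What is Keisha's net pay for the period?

Regular pay: 40 × $29.93 = $1197.20
Overtime pay: 2 × $29.93 × 1.5 = $89.79
Gross pay = $1197.20 + $89.79 = $1286.99
Flexible spending account contribution: $69.62
SIMPLE IRA contribution: $1286.99 × 0.0779 = $100.26
Pre-tax total = $69.62 + $100.26 = $169.88
Taxable wages = $1286.99 − $169.88 = $1117.11
Federal withholding: $1117.11 × 0.226 = $252.47
State tax withheld: $1117.11 × 0.02 = $22.34
State unemployment insurance (employee share): $1286.99 × 0.004 = $5.15
PFL insurance: $1286.99 × 0.009 = $11.58
Total deductions = $69.62 + $100.26 + $252.47 + $22.34 + $5.15 + $11.58 = $461.42
Net pay = $1286.99 − $461.42 = $825.57

$825.57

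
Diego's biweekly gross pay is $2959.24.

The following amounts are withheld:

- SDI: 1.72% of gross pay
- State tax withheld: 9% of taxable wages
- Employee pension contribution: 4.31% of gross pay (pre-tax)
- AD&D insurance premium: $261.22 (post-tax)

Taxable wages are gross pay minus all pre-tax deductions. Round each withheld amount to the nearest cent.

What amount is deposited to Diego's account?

$2264.73

Employee pension contribution: $2959.24 × 0.0431 = $127.54
Taxable wages = $2959.24 − $127.54 = $2831.70
State tax withheld: $2831.70 × 0.09 = $254.85
SDI: $2959.24 × 0.0172 = $50.90
AD&D insurance premium: $261.22
Total deductions = $127.54 + $254.85 + $50.90 + $261.22 = $694.51
Net pay = $2959.24 − $694.51 = $2264.73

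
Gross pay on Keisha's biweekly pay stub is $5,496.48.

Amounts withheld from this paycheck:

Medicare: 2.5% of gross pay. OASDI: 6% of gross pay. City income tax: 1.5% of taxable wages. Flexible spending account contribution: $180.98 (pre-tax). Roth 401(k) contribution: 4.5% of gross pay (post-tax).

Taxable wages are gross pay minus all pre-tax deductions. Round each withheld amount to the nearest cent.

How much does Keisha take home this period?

Flexible spending account contribution: $180.98
Taxable wages = $5,496.48 − $180.98 = $5,315.50
City income tax: $5,315.50 × 0.015 = $79.73
Medicare: $5,496.48 × 0.025 = $137.41
OASDI: $5,496.48 × 0.06 = $329.79
Roth 401(k) contribution: $5,496.48 × 0.045 = $247.34
Total deductions = $180.98 + $79.73 + $137.41 + $329.79 + $247.34 = $975.25
Net pay = $5,496.48 − $975.25 = $4,521.23

$4,521.23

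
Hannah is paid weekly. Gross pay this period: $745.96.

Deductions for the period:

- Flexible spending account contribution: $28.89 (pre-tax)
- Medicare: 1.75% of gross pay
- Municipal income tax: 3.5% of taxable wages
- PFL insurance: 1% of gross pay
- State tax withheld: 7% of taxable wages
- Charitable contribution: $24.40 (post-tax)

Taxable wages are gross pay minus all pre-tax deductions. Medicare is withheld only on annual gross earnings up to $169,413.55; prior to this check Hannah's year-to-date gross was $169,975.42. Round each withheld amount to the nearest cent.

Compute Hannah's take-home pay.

$609.92

Flexible spending account contribution: $28.89
Taxable wages = $745.96 − $28.89 = $717.07
Municipal income tax: $717.07 × 0.035 = $25.10
State tax withheld: $717.07 × 0.07 = $50.19
Medicare: annual cap $169,413.55 already reached (YTD $169,975.42), so $0.00
PFL insurance: $745.96 × 0.01 = $7.46
Charitable contribution: $24.40
Total deductions = $28.89 + $25.10 + $50.19 + $0.00 + $7.46 + $24.40 = $136.04
Net pay = $745.96 − $136.04 = $609.92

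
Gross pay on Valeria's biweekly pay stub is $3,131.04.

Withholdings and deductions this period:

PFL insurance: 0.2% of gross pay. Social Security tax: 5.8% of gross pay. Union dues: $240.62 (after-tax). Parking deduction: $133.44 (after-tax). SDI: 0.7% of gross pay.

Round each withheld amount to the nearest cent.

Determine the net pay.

Social Security tax: $3,131.04 × 0.058 = $181.60
PFL insurance: $3,131.04 × 0.002 = $6.26
SDI: $3,131.04 × 0.007 = $21.92
Union dues: $240.62
Parking deduction: $133.44
Total deductions = $181.60 + $6.26 + $21.92 + $240.62 + $133.44 = $583.84
Net pay = $3,131.04 − $583.84 = $2,547.20

$2,547.20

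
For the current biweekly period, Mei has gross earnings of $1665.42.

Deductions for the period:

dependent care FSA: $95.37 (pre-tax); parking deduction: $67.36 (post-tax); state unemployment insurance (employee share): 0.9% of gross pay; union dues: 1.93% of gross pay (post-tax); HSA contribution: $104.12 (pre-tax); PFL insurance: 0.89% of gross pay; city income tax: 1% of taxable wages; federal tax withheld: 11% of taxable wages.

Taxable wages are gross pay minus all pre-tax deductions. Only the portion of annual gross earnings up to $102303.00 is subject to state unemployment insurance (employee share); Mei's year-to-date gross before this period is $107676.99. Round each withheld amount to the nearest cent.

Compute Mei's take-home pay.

$1175.70

HSA contribution: $104.12
Dependent care FSA: $95.37
Pre-tax total = $104.12 + $95.37 = $199.49
Taxable wages = $1665.42 − $199.49 = $1465.93
Federal tax withheld: $1465.93 × 0.11 = $161.25
City income tax: $1465.93 × 0.01 = $14.66
PFL insurance: $1665.42 × 0.0089 = $14.82
State unemployment insurance (employee share): annual cap $102303.00 already reached (YTD $107676.99), so $0.00
Parking deduction: $67.36
Union dues: $1665.42 × 0.0193 = $32.14
Total deductions = $104.12 + $95.37 + $161.25 + $14.66 + $14.82 + $0.00 + $67.36 + $32.14 = $489.72
Net pay = $1665.42 − $489.72 = $1175.70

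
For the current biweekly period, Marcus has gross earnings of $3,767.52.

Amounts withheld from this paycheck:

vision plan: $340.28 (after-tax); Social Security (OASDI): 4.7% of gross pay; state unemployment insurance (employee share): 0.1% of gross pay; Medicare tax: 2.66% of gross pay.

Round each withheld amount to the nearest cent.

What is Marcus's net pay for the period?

State unemployment insurance (employee share): $3,767.52 × 0.001 = $3.77
Social Security (OASDI): $3,767.52 × 0.047 = $177.07
Medicare tax: $3,767.52 × 0.0266 = $100.22
Vision plan: $340.28
Total deductions = $3.77 + $177.07 + $100.22 + $340.28 = $621.34
Net pay = $3,767.52 − $621.34 = $3,146.18

$3,146.18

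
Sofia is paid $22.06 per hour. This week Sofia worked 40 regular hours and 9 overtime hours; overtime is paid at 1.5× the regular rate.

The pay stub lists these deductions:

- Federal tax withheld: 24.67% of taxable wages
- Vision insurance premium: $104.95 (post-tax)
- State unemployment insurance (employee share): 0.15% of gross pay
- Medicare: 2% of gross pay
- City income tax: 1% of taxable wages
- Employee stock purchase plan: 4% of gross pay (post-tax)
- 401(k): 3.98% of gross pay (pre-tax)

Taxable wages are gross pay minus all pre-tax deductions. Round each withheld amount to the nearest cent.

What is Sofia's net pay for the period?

$664.81

Regular pay: 40 × $22.06 = $882.40
Overtime pay: 9 × $22.06 × 1.5 = $297.81
Gross pay = $882.40 + $297.81 = $1,180.21
401(k): $1,180.21 × 0.0398 = $46.97
Taxable wages = $1,180.21 − $46.97 = $1,133.24
City income tax: $1,133.24 × 0.01 = $11.33
Federal tax withheld: $1,133.24 × 0.2467 = $279.57
Medicare: $1,180.21 × 0.02 = $23.60
State unemployment insurance (employee share): $1,180.21 × 0.0015 = $1.77
Employee stock purchase plan: $1,180.21 × 0.04 = $47.21
Vision insurance premium: $104.95
Total deductions = $46.97 + $11.33 + $279.57 + $23.60 + $1.77 + $47.21 + $104.95 = $515.40
Net pay = $1,180.21 − $515.40 = $664.81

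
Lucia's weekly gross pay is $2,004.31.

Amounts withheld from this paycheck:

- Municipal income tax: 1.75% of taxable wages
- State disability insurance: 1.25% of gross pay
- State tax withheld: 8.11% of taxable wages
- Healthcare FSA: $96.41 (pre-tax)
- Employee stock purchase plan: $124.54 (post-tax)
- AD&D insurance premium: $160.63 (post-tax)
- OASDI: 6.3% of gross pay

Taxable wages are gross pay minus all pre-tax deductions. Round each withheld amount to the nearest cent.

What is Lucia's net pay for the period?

$1,283.29

Healthcare FSA: $96.41
Taxable wages = $2,004.31 − $96.41 = $1,907.90
Municipal income tax: $1,907.90 × 0.0175 = $33.39
State tax withheld: $1,907.90 × 0.0811 = $154.73
State disability insurance: $2,004.31 × 0.0125 = $25.05
OASDI: $2,004.31 × 0.063 = $126.27
AD&D insurance premium: $160.63
Employee stock purchase plan: $124.54
Total deductions = $96.41 + $33.39 + $154.73 + $25.05 + $126.27 + $160.63 + $124.54 = $721.02
Net pay = $2,004.31 − $721.02 = $1,283.29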